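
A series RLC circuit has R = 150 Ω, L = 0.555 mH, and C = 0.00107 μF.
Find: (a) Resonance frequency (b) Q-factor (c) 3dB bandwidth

Step 1 — Resonance: ω₀ = 1/√(LC) = 1/√(0.000555·1.07e-09) = 1.298e+06 rad/s.
Step 2 — f₀ = ω₀/(2π) = 2.065e+05 Hz.
Step 3 — Series Q: Q = ω₀L/R = 1.298e+06·0.000555/150 = 4.801.
Step 4 — Bandwidth: Δω = ω₀/Q = 2.703e+05 rad/s; BW = Δω/(2π) = 4.301e+04 Hz.

(a) f₀ = 2.065e+05 Hz  (b) Q = 4.801  (c) BW = 4.301e+04 Hz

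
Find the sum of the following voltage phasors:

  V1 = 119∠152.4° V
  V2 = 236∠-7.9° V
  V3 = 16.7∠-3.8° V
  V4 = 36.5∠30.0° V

Step 1 — Convert each phasor to rectangular form:
  V1 = 119·(cos(152.4°) + j·sin(152.4°)) = -105.5 + j55.13 V
  V2 = 236·(cos(-7.9°) + j·sin(-7.9°)) = 233.8 - j32.44 V
  V3 = 16.7·(cos(-3.8°) + j·sin(-3.8°)) = 16.66 - j1.107 V
  V4 = 36.5·(cos(30.0°) + j·sin(30.0°)) = 31.61 + j18.25 V
Step 2 — Sum components: V_total = 176.6 + j39.84 V.
Step 3 — Convert to polar: |V_total| = 181 V, ∠V_total = 12.7°.

V_total = 181∠12.7° V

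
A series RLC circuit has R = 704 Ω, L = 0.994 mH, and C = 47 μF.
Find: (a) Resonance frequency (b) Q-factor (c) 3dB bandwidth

Step 1 — Resonance: ω₀ = 1/√(LC) = 1/√(0.000994·4.7e-05) = 4627 rad/s.
Step 2 — f₀ = ω₀/(2π) = 736.3 Hz.
Step 3 — Series Q: Q = ω₀L/R = 4627·0.000994/704 = 0.006532.
Step 4 — Bandwidth: Δω = ω₀/Q = 7.082e+05 rad/s; BW = Δω/(2π) = 1.127e+05 Hz.

(a) f₀ = 736.3 Hz  (b) Q = 0.006532  (c) BW = 1.127e+05 Hz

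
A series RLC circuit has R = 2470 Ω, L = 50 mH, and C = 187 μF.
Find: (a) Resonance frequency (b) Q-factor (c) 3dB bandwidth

Step 1 — Resonance: ω₀ = 1/√(LC) = 1/√(0.05·0.000187) = 327 rad/s.
Step 2 — f₀ = ω₀/(2π) = 52.05 Hz.
Step 3 — Series Q: Q = ω₀L/R = 327·0.05/2470 = 0.00662.
Step 4 — Bandwidth: Δω = ω₀/Q = 4.94e+04 rad/s; BW = Δω/(2π) = 7862 Hz.

(a) f₀ = 52.05 Hz  (b) Q = 0.00662  (c) BW = 7862 Hz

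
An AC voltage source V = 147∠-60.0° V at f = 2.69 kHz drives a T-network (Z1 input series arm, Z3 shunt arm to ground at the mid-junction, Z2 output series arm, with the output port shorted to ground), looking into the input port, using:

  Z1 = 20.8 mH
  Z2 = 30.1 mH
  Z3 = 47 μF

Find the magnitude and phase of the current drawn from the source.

Step 1 — Angular frequency: ω = 2π·f = 2π·2690 = 1.69e+04 rad/s.
Step 2 — Component impedances:
  Z1: Z = jωL = j·1.69e+04·0.0208 = 0 + j351.6 Ω
  Z2: Z = jωL = j·1.69e+04·0.0301 = 0 + j508.7 Ω
  Z3: Z = 1/(jωC) = -j/(ω·C) = 0 - j1.259 Ω
Step 3 — With the output port shorted to ground, the output series arm Z2 runs from the junction to ground; the shunt arm Z3 also runs from the junction to ground. They appear in parallel: Z3 || Z2 = 0 - j1.262 Ω.
Step 4 — Series with input arm Z1: Z_in = Z1 + (Z3 || Z2) = 0 + j350.3 Ω = 350.3∠90.0° Ω.
Step 5 — Source phasor: V = 147∠-60.0° V = 73.5 - j127.3 V.
Step 6 — Ohm's law: I = V / Z_total = (73.5 - j127.3) / (0 + j350.3) = -0.3634 - j0.2098 A.
Step 7 — Convert to polar: |I| = 0.4196 A, ∠I = -150.0°.

I = 0.4196∠-150.0° A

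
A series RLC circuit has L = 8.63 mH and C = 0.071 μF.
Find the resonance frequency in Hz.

Step 1 — Resonance condition Im(Z)=0 gives ω₀ = 1/√(LC).
Step 2 — ω₀ = 1/√(0.00863·7.1e-08) = 4.04e+04 rad/s.
Step 3 — f₀ = ω₀/(2π) = 6430 Hz.

f₀ = 6430 Hz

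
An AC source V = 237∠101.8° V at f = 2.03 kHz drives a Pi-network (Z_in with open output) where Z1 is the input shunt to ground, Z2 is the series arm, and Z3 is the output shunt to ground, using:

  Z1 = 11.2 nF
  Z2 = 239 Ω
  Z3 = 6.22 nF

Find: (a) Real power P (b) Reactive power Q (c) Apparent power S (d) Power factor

Step 1 — Angular frequency: ω = 2π·f = 2π·2030 = 1.275e+04 rad/s.
Step 2 — Component impedances:
  Z1: Z = 1/(jωC) = -j/(ω·C) = 0 - j7000 Ω
  Z2: Z = R = 239 Ω
  Z3: Z = 1/(jωC) = -j/(ω·C) = 0 - j1.26e+04 Ω
Step 3 — With open output, the series arm Z2 and the output shunt Z3 appear in series to ground: Z2 + Z3 = 239 - j1.26e+04 Ω.
Step 4 — Parallel with input shunt Z1: Z_in = Z1 || (Z2 + Z3) = 30.47 - j4501 Ω = 4501∠-89.6° Ω.
Step 5 — Source phasor: V = 237∠101.8° V = -48.47 + j232 V.
Step 6 — Current: I = V / Z = -0.05161 - j0.01042 A = 0.05265∠-168.6° A.
Step 7 — Complex power: S = V·I* = 0.08446 - j12.48 VA.
Step 8 — Real power: P = Re(S) = 0.08446 W.
Step 9 — Reactive power: Q = Im(S) = -12.48 VAR.
Step 10 — Apparent power: |S| = 12.48 VA.
Step 11 — Power factor: PF = P/|S| = 0.006769 (leading).

(a) P = 0.08446 W  (b) Q = -12.48 VAR  (c) S = 12.48 VA  (d) PF = 0.006769 (leading)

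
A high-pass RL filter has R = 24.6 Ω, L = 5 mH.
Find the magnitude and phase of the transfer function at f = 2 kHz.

Step 1 — Angular frequency: ω = 2π·2000 = 1.257e+04 rad/s.
Step 2 — Transfer function: H(jω) = jωL/(R + jωL).
Step 3 — Numerator jωL = j·62.83; denominator R + jωL = 24.6 + j62.83.
Step 4 — H = 0.8671 + j0.3395.
Step 5 — Magnitude: |H| = 0.9312 (-0.6 dB); phase: φ = 21.4°.

|H| = 0.9312 (-0.6 dB), φ = 21.4°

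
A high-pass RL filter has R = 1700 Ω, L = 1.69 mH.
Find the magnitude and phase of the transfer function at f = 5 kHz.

Step 1 — Angular frequency: ω = 2π·5000 = 3.142e+04 rad/s.
Step 2 — Transfer function: H(jω) = jωL/(R + jωL).
Step 3 — Numerator jωL = j·53.09; denominator R + jωL = 1700 + j53.09.
Step 4 — H = 0.0009744 + j0.0312.
Step 5 — Magnitude: |H| = 0.03122 (-30.1 dB); phase: φ = 88.2°.

|H| = 0.03122 (-30.1 dB), φ = 88.2°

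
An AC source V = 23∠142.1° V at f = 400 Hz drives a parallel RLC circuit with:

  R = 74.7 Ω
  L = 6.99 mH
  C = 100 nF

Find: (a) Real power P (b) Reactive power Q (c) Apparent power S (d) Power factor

Step 1 — Angular frequency: ω = 2π·f = 2π·400 = 2513 rad/s.
Step 2 — Component impedances:
  R: Z = R = 74.7 Ω
  L: Z = jωL = j·2513·0.00699 = 0 + j17.57 Ω
  C: Z = 1/(jωC) = -j/(ω·C) = 0 - j3979 Ω
Step 3 — Parallel combination: 1/Z_total = 1/R + 1/L + 1/C; Z_total = 3.948 + j16.71 Ω = 17.17∠76.7° Ω.
Step 4 — Source phasor: V = 23∠142.1° V = -18.15 + j14.13 V.
Step 5 — Current: I = V / Z = 0.5577 + j1.218 A = 1.339∠65.4° A.
Step 6 — Complex power: S = V·I* = 7.082 + j29.98 VA.
Step 7 — Real power: P = Re(S) = 7.082 W.
Step 8 — Reactive power: Q = Im(S) = 29.98 VAR.
Step 9 — Apparent power: |S| = 30.8 VA.
Step 10 — Power factor: PF = P/|S| = 0.2299 (lagging).

(a) P = 7.082 W  (b) Q = 29.98 VAR  (c) S = 30.8 VA  (d) PF = 0.2299 (lagging)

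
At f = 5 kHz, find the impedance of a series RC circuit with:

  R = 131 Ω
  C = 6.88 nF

Step 1 — Angular frequency: ω = 2π·f = 2π·5000 = 3.142e+04 rad/s.
Step 2 — Component impedances:
  R: Z = R = 131 Ω
  C: Z = 1/(jωC) = -j/(ω·C) = 0 - j4627 Ω
Step 3 — Series combination: Z_total = R + C = 131 - j4627 Ω = 4628∠-88.4° Ω.

Z = 131 - j4627 Ω = 4628∠-88.4° Ω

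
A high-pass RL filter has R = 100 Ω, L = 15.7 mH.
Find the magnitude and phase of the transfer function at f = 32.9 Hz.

Step 1 — Angular frequency: ω = 2π·32.9 = 206.7 rad/s.
Step 2 — Transfer function: H(jω) = jωL/(R + jωL).
Step 3 — Numerator jωL = j·3.245; denominator R + jωL = 100 + j3.245.
Step 4 — H = 0.001052 + j0.03242.
Step 5 — Magnitude: |H| = 0.03244 (-29.8 dB); phase: φ = 88.1°.

|H| = 0.03244 (-29.8 dB), φ = 88.1°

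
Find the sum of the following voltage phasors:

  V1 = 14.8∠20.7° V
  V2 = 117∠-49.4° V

Step 1 — Convert each phasor to rectangular form:
  V1 = 14.8·(cos(20.7°) + j·sin(20.7°)) = 13.84 + j5.231 V
  V2 = 117·(cos(-49.4°) + j·sin(-49.4°)) = 76.14 - j88.83 V
Step 2 — Sum components: V_total = 89.99 - j83.6 V.
Step 3 — Convert to polar: |V_total| = 122.8 V, ∠V_total = -42.9°.

V_total = 122.8∠-42.9° V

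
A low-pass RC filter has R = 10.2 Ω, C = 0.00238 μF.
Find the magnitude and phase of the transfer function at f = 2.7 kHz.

Step 1 — Angular frequency: ω = 2π·2700 = 1.696e+04 rad/s.
Step 2 — Transfer function: H(jω) = 1/(1 + jωRC).
Step 3 — Denominator: 1 + jωRC = 1 + j·1.696e+04·10.2·2.38e-09 = 1 + j0.0004118.
Step 4 — H = 1 - j0.0004118.
Step 5 — Magnitude: |H| = 1 (-0.0 dB); phase: φ = -0.0°.

|H| = 1 (-0.0 dB), φ = -0.0°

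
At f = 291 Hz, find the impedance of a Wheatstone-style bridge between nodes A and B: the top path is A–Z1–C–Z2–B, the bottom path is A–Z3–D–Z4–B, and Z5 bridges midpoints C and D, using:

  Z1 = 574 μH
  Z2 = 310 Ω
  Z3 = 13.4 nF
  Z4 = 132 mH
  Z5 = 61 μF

Step 1 — Angular frequency: ω = 2π·f = 2π·291 = 1828 rad/s.
Step 2 — Component impedances:
  Z1: Z = jωL = j·1828·0.000574 = 0 + j1.05 Ω
  Z2: Z = R = 310 Ω
  Z3: Z = 1/(jωC) = -j/(ω·C) = 0 - j4.082e+04 Ω
  Z4: Z = jωL = j·1828·0.132 = 0 + j241.3 Ω
  Z5: Z = 1/(jωC) = -j/(ω·C) = 0 - j8.966 Ω
Step 3 — Bridge requires nodal analysis (the Z5 bridge couples midpoints C and D, so the two paths cannot be reduced to a simple series/parallel combination). Setting node B to ground and injecting 1 A at node A, the 3-node admittance system at A, C, D solves to V_A = Z_AB = 111.5 + j149.8 Ω = 186.8∠53.3° Ω.

Z = 111.5 + j149.8 Ω = 186.8∠53.3° Ω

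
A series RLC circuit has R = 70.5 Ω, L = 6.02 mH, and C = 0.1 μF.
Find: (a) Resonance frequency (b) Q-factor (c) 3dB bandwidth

Step 1 — Resonance: ω₀ = 1/√(LC) = 1/√(0.00602·1e-07) = 4.076e+04 rad/s.
Step 2 — f₀ = ω₀/(2π) = 6487 Hz.
Step 3 — Series Q: Q = ω₀L/R = 4.076e+04·0.00602/70.5 = 3.48.
Step 4 — Bandwidth: Δω = ω₀/Q = 1.171e+04 rad/s; BW = Δω/(2π) = 1864 Hz.

(a) f₀ = 6487 Hz  (b) Q = 3.48  (c) BW = 1864 Hz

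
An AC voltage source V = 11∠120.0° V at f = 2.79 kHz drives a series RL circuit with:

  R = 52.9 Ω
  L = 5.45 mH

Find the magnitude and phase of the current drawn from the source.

Step 1 — Angular frequency: ω = 2π·f = 2π·2790 = 1.753e+04 rad/s.
Step 2 — Component impedances:
  R: Z = R = 52.9 Ω
  L: Z = jωL = j·1.753e+04·0.00545 = 0 + j95.54 Ω
Step 3 — Series combination: Z_total = R + L = 52.9 + j95.54 Ω = 109.2∠61.0° Ω.
Step 4 — Source phasor: V = 11∠120.0° V = -5.5 + j9.526 V.
Step 5 — Ohm's law: I = V / Z_total = (-5.5 + j9.526) / (52.9 + j95.54) = 0.05192 + j0.08632 A.
Step 6 — Convert to polar: |I| = 0.1007 A, ∠I = 59.0°.

I = 0.1007∠59.0° A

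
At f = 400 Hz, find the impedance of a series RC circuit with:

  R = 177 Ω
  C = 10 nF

Step 1 — Angular frequency: ω = 2π·f = 2π·400 = 2513 rad/s.
Step 2 — Component impedances:
  R: Z = R = 177 Ω
  C: Z = 1/(jωC) = -j/(ω·C) = 0 - j3.979e+04 Ω
Step 3 — Series combination: Z_total = R + C = 177 - j3.979e+04 Ω = 3.979e+04∠-89.7° Ω.

Z = 177 - j3.979e+04 Ω = 3.979e+04∠-89.7° Ω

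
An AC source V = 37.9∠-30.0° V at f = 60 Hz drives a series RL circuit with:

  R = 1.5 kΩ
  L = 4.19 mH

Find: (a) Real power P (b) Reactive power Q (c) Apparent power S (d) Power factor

Step 1 — Angular frequency: ω = 2π·f = 2π·60 = 377 rad/s.
Step 2 — Component impedances:
  R: Z = R = 1500 Ω
  L: Z = jωL = j·377·0.00419 = 0 + j1.58 Ω
Step 3 — Series combination: Z_total = R + L = 1500 + j1.58 Ω = 1500∠0.1° Ω.
Step 4 — Source phasor: V = 37.9∠-30.0° V = 32.82 - j18.95 V.
Step 5 — Current: I = V / Z = 0.02187 - j0.01266 A = 0.02527∠-30.1° A.
Step 6 — Complex power: S = V·I* = 0.9576 + j0.001008 VA.
Step 7 — Real power: P = Re(S) = 0.9576 W.
Step 8 — Reactive power: Q = Im(S) = 0.001008 VAR.
Step 9 — Apparent power: |S| = 0.9576 VA.
Step 10 — Power factor: PF = P/|S| = 1 (lagging).

(a) P = 0.9576 W  (b) Q = 0.001008 VAR  (c) S = 0.9576 VA  (d) PF = 1 (lagging)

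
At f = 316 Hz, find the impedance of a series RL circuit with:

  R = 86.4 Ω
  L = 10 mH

Step 1 — Angular frequency: ω = 2π·f = 2π·316 = 1985 rad/s.
Step 2 — Component impedances:
  R: Z = R = 86.4 Ω
  L: Z = jωL = j·1985·0.01 = 0 + j19.85 Ω
Step 3 — Series combination: Z_total = R + L = 86.4 + j19.85 Ω = 88.65∠12.9° Ω.

Z = 86.4 + j19.85 Ω = 88.65∠12.9° Ω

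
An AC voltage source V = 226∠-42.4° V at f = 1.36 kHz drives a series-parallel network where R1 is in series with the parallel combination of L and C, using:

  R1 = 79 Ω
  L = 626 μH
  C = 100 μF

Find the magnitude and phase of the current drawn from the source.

Step 1 — Angular frequency: ω = 2π·f = 2π·1360 = 8545 rad/s.
Step 2 — Component impedances:
  R1: Z = R = 79 Ω
  L: Z = jωL = j·8545·0.000626 = 0 + j5.349 Ω
  C: Z = 1/(jωC) = -j/(ω·C) = 0 - j1.17 Ω
Step 3 — Parallel branch: L || C = 1/(1/L + 1/C) = 0 - j1.498 Ω.
Step 4 — Series with R1: Z_total = R1 + (L || C) = 79 - j1.498 Ω = 79.01∠-1.1° Ω.
Step 5 — Source phasor: V = 226∠-42.4° V = 166.9 - j152.4 V.
Step 6 — Ohm's law: I = V / Z_total = (166.9 - j152.4) / (79 - j1.498) = 2.148 - j1.888 A.
Step 7 — Convert to polar: |I| = 2.86 A, ∠I = -41.3°.

I = 2.86∠-41.3° A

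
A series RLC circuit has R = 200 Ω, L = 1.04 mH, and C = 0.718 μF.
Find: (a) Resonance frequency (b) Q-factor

Step 1 — Resonance condition Im(Z)=0 gives ω₀ = 1/√(LC).
Step 2 — ω₀ = 1/√(0.00104·7.18e-07) = 3.659e+04 rad/s.
Step 3 — f₀ = ω₀/(2π) = 5824 Hz.
Step 4 — Series Q: Q = ω₀L/R = 3.659e+04·0.00104/200 = 0.1903.

(a) f₀ = 5824 Hz  (b) Q = 0.1903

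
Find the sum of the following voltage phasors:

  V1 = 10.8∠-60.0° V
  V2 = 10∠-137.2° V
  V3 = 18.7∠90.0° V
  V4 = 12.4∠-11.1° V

Step 1 — Convert each phasor to rectangular form:
  V1 = 10.8·(cos(-60.0°) + j·sin(-60.0°)) = 5.4 - j9.353 V
  V2 = 10·(cos(-137.2°) + j·sin(-137.2°)) = -7.337 - j6.794 V
  V3 = 18.7·(cos(90.0°) + j·sin(90.0°)) = 0 + j18.7 V
  V4 = 12.4·(cos(-11.1°) + j·sin(-11.1°)) = 12.17 - j2.387 V
Step 2 — Sum components: V_total = 10.23 + j0.1652 V.
Step 3 — Convert to polar: |V_total| = 10.23 V, ∠V_total = 0.9°.

V_total = 10.23∠0.9° V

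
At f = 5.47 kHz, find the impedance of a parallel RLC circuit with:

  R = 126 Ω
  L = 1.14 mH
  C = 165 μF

Step 1 — Angular frequency: ω = 2π·f = 2π·5470 = 3.437e+04 rad/s.
Step 2 — Component impedances:
  R: Z = R = 126 Ω
  L: Z = jωL = j·3.437e+04·0.00114 = 0 + j39.18 Ω
  C: Z = 1/(jωC) = -j/(ω·C) = 0 - j0.1763 Ω
Step 3 — Parallel combination: 1/Z_total = 1/R + 1/L + 1/C; Z_total = 0.000249 - j0.1771 Ω = 0.1771∠-89.9° Ω.

Z = 0.000249 - j0.1771 Ω = 0.1771∠-89.9° Ω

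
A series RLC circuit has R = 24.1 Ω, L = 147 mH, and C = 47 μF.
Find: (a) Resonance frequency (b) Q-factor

Step 1 — Resonance condition Im(Z)=0 gives ω₀ = 1/√(LC).
Step 2 — ω₀ = 1/√(0.147·4.7e-05) = 380.4 rad/s.
Step 3 — f₀ = ω₀/(2π) = 60.55 Hz.
Step 4 — Series Q: Q = ω₀L/R = 380.4·0.147/24.1 = 2.321.

(a) f₀ = 60.55 Hz  (b) Q = 2.321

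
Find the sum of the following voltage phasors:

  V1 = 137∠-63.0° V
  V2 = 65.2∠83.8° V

Step 1 — Convert each phasor to rectangular form:
  V1 = 137·(cos(-63.0°) + j·sin(-63.0°)) = 62.2 - j122.1 V
  V2 = 65.2·(cos(83.8°) + j·sin(83.8°)) = 7.042 + j64.82 V
Step 2 — Sum components: V_total = 69.24 - j57.25 V.
Step 3 — Convert to polar: |V_total| = 89.84 V, ∠V_total = -39.6°.

V_total = 89.84∠-39.6° V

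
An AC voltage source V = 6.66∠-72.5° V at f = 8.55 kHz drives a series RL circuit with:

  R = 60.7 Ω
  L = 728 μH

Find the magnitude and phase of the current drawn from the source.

Step 1 — Angular frequency: ω = 2π·f = 2π·8550 = 5.372e+04 rad/s.
Step 2 — Component impedances:
  R: Z = R = 60.7 Ω
  L: Z = jωL = j·5.372e+04·0.000728 = 0 + j39.11 Ω
Step 3 — Series combination: Z_total = R + L = 60.7 + j39.11 Ω = 72.21∠32.8° Ω.
Step 4 — Source phasor: V = 6.66∠-72.5° V = 2.003 - j6.352 V.
Step 5 — Ohm's law: I = V / Z_total = (2.003 - j6.352) / (60.7 + j39.11) = -0.02433 - j0.08897 A.
Step 6 — Convert to polar: |I| = 0.09223 A, ∠I = -105.3°.

I = 0.09223∠-105.3° A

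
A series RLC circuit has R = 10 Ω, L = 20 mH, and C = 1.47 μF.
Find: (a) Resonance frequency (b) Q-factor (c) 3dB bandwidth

Step 1 — Resonance condition Im(Z)=0 gives ω₀ = 1/√(LC).
Step 2 — ω₀ = 1/√(0.02·1.47e-06) = 5832 rad/s.
Step 3 — f₀ = ω₀/(2π) = 928.2 Hz.
Step 4 — Series Q: Q = ω₀L/R = 5832·0.02/10 = 11.66.
Step 5 — 3dB bandwidth: Δω = ω₀/Q = 500 rad/s; BW = Δω/(2π) = 79.58 Hz.

(a) f₀ = 928.2 Hz  (b) Q = 11.66  (c) BW = 79.58 Hz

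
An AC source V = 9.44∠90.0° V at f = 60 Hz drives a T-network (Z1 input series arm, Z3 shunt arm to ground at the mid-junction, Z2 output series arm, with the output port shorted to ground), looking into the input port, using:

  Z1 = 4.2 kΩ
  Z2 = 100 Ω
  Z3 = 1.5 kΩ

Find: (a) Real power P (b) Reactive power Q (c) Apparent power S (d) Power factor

Step 1 — Angular frequency: ω = 2π·f = 2π·60 = 377 rad/s.
Step 2 — Component impedances:
  Z1: Z = R = 4200 Ω
  Z2: Z = R = 100 Ω
  Z3: Z = R = 1500 Ω
Step 3 — With the output port shorted to ground, the output series arm Z2 runs from the junction to ground; the shunt arm Z3 also runs from the junction to ground. They appear in parallel: Z3 || Z2 = 93.75 Ω.
Step 4 — Series with input arm Z1: Z_in = Z1 + (Z3 || Z2) = 4294 Ω = 4294∠0.0° Ω.
Step 5 — Source phasor: V = 9.44∠90.0° V = 0 + j9.44 V.
Step 6 — Current: I = V / Z = 0 + j0.002199 A = 0.002199∠90.0° A.
Step 7 — Complex power: S = V·I* = 0.02075 VA.
Step 8 — Real power: P = Re(S) = 0.02075 W.
Step 9 — Reactive power: Q = Im(S) = 0 VAR.
Step 10 — Apparent power: |S| = 0.02075 VA.
Step 11 — Power factor: PF = P/|S| = 1 (unity).

(a) P = 0.02075 W  (b) Q = 0 VAR  (c) S = 0.02075 VA  (d) PF = 1 (unity)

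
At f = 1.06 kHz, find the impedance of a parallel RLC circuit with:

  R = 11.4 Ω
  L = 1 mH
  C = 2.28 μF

Step 1 — Angular frequency: ω = 2π·f = 2π·1060 = 6660 rad/s.
Step 2 — Component impedances:
  R: Z = R = 11.4 Ω
  L: Z = jωL = j·6660·0.001 = 0 + j6.66 Ω
  C: Z = 1/(jωC) = -j/(ω·C) = 0 - j65.85 Ω
Step 3 — Parallel combination: 1/Z_total = 1/R + 1/L + 1/C; Z_total = 3.386 + j5.209 Ω = 6.213∠57.0° Ω.

Z = 3.386 + j5.209 Ω = 6.213∠57.0° Ω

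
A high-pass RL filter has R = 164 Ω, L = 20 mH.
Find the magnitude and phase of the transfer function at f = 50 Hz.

Step 1 — Angular frequency: ω = 2π·50 = 314.2 rad/s.
Step 2 — Transfer function: H(jω) = jωL/(R + jωL).
Step 3 — Numerator jωL = j·6.283; denominator R + jωL = 164 + j6.283.
Step 4 — H = 0.001466 + j0.03826.
Step 5 — Magnitude: |H| = 0.03828 (-28.3 dB); phase: φ = 87.8°.

|H| = 0.03828 (-28.3 dB), φ = 87.8°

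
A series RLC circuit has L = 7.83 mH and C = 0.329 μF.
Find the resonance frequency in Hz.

Step 1 — Resonance condition Im(Z)=0 gives ω₀ = 1/√(LC).
Step 2 — ω₀ = 1/√(0.00783·3.29e-07) = 1.97e+04 rad/s.
Step 3 — f₀ = ω₀/(2π) = 3136 Hz.

f₀ = 3136 Hz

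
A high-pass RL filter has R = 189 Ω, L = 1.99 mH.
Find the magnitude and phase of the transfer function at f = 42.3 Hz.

Step 1 — Angular frequency: ω = 2π·42.3 = 265.8 rad/s.
Step 2 — Transfer function: H(jω) = jωL/(R + jωL).
Step 3 — Numerator jωL = j·0.5289; denominator R + jωL = 189 + j0.5289.
Step 4 — H = 7.831e-06 + j0.002798.
Step 5 — Magnitude: |H| = 0.002798 (-51.1 dB); phase: φ = 89.8°.

|H| = 0.002798 (-51.1 dB), φ = 89.8°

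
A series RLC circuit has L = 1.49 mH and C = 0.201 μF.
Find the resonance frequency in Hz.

Step 1 — Resonance condition Im(Z)=0 gives ω₀ = 1/√(LC).
Step 2 — ω₀ = 1/√(0.00149·2.01e-07) = 5.778e+04 rad/s.
Step 3 — f₀ = ω₀/(2π) = 9197 Hz.

f₀ = 9197 Hz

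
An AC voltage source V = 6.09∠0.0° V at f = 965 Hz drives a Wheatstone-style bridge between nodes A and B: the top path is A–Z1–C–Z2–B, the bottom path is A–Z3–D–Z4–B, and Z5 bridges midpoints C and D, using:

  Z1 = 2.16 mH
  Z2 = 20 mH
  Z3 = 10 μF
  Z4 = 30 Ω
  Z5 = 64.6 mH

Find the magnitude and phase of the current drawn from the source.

Step 1 — Angular frequency: ω = 2π·f = 2π·965 = 6063 rad/s.
Step 2 — Component impedances:
  Z1: Z = jωL = j·6063·0.00216 = 0 + j13.1 Ω
  Z2: Z = jωL = j·6063·0.02 = 0 + j121.3 Ω
  Z3: Z = 1/(jωC) = -j/(ω·C) = 0 - j16.49 Ω
  Z4: Z = R = 30 Ω
  Z5: Z = jωL = j·6063·0.0646 = 0 + j391.7 Ω
Step 3 — Bridge requires nodal analysis (the Z5 bridge couples midpoints C and D, so the two paths cannot be reduced to a simple series/parallel combination). Setting node B to ground and injecting 1 A at node A, the 3-node admittance system at A, C, D solves to V_A = Z_AB = 36.69 - j10.2 Ω = 38.08∠-15.5° Ω.
Step 4 — Source phasor: V = 6.09∠0.0° V = 6.09 V.
Step 5 — Ohm's law: I = V / Z_total = (6.09) / (36.69 - j10.2) = 0.1541 + j0.04284 A.
Step 6 — Convert to polar: |I| = 0.1599 A, ∠I = 15.5°.

I = 0.1599∠15.5° A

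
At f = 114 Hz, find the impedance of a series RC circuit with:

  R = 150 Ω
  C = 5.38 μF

Step 1 — Angular frequency: ω = 2π·f = 2π·114 = 716.3 rad/s.
Step 2 — Component impedances:
  R: Z = R = 150 Ω
  C: Z = 1/(jωC) = -j/(ω·C) = 0 - j259.5 Ω
Step 3 — Series combination: Z_total = R + C = 150 - j259.5 Ω = 299.7∠-60.0° Ω.

Z = 150 - j259.5 Ω = 299.7∠-60.0° Ω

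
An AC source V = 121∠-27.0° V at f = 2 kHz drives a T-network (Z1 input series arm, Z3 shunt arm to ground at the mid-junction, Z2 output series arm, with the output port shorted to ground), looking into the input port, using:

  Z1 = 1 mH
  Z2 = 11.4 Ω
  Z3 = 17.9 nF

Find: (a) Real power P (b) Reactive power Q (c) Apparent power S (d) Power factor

Step 1 — Angular frequency: ω = 2π·f = 2π·2000 = 1.257e+04 rad/s.
Step 2 — Component impedances:
  Z1: Z = jωL = j·1.257e+04·0.001 = 0 + j12.57 Ω
  Z2: Z = R = 11.4 Ω
  Z3: Z = 1/(jωC) = -j/(ω·C) = 0 - j4446 Ω
Step 3 — With the output port shorted to ground, the output series arm Z2 runs from the junction to ground; the shunt arm Z3 also runs from the junction to ground. They appear in parallel: Z3 || Z2 = 11.4 - j0.02923 Ω.
Step 4 — Series with input arm Z1: Z_in = Z1 + (Z3 || Z2) = 11.4 + j12.54 Ω = 16.95∠47.7° Ω.
Step 5 — Source phasor: V = 121∠-27.0° V = 107.8 - j54.93 V.
Step 6 — Current: I = V / Z = 1.882 - j6.888 A = 7.141∠-74.7° A.
Step 7 — Complex power: S = V·I* = 581.3 + j639.3 VA.
Step 8 — Real power: P = Re(S) = 581.3 W.
Step 9 — Reactive power: Q = Im(S) = 639.3 VAR.
Step 10 — Apparent power: |S| = 864 VA.
Step 11 — Power factor: PF = P/|S| = 0.6728 (lagging).

(a) P = 581.3 W  (b) Q = 639.3 VAR  (c) S = 864 VA  (d) PF = 0.6728 (lagging)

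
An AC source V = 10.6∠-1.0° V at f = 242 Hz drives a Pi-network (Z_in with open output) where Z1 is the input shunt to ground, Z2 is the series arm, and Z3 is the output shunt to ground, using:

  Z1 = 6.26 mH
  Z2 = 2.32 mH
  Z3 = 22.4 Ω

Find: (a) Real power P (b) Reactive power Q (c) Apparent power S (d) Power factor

Step 1 — Angular frequency: ω = 2π·f = 2π·242 = 1521 rad/s.
Step 2 — Component impedances:
  Z1: Z = jωL = j·1521·0.00626 = 0 + j9.519 Ω
  Z2: Z = jωL = j·1521·0.00232 = 0 + j3.528 Ω
  Z3: Z = R = 22.4 Ω
Step 3 — With open output, the series arm Z2 and the output shunt Z3 appear in series to ground: Z2 + Z3 = 22.4 + j3.528 Ω.
Step 4 — Parallel with input shunt Z1: Z_in = Z1 || (Z2 + Z3) = 3.02 + j7.759 Ω = 8.327∠68.7° Ω.
Step 5 — Source phasor: V = 10.6∠-1.0° V = 10.6 - j0.185 V.
Step 6 — Current: I = V / Z = 0.441 - j1.194 A = 1.273∠-69.7° A.
Step 7 — Complex power: S = V·I* = 4.895 + j12.58 VA.
Step 8 — Real power: P = Re(S) = 4.895 W.
Step 9 — Reactive power: Q = Im(S) = 12.58 VAR.
Step 10 — Apparent power: |S| = 13.49 VA.
Step 11 — Power factor: PF = P/|S| = 0.3627 (lagging).

(a) P = 4.895 W  (b) Q = 12.58 VAR  (c) S = 13.49 VA  (d) PF = 0.3627 (lagging)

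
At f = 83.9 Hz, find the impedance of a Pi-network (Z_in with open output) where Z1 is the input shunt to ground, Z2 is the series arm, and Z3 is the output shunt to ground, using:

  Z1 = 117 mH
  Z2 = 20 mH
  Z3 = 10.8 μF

Step 1 — Angular frequency: ω = 2π·f = 2π·83.9 = 527.2 rad/s.
Step 2 — Component impedances:
  Z1: Z = jωL = j·527.2·0.117 = 0 + j61.68 Ω
  Z2: Z = jωL = j·527.2·0.02 = 0 + j10.54 Ω
  Z3: Z = 1/(jωC) = -j/(ω·C) = 0 - j175.6 Ω
Step 3 — With open output, the series arm Z2 and the output shunt Z3 appear in series to ground: Z2 + Z3 = 0 - j165.1 Ω.
Step 4 — Parallel with input shunt Z1: Z_in = Z1 || (Z2 + Z3) = 0 + j98.46 Ω = 98.46∠90.0° Ω.

Z = 0 + j98.46 Ω = 98.46∠90.0° Ω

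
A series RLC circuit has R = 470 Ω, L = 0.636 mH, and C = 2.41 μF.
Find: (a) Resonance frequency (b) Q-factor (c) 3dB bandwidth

Step 1 — Resonance condition Im(Z)=0 gives ω₀ = 1/√(LC).
Step 2 — ω₀ = 1/√(0.000636·2.41e-06) = 2.554e+04 rad/s.
Step 3 — f₀ = ω₀/(2π) = 4065 Hz.
Step 4 — Series Q: Q = ω₀L/R = 2.554e+04·0.000636/470 = 0.03456.
Step 5 — 3dB bandwidth: Δω = ω₀/Q = 7.39e+05 rad/s; BW = Δω/(2π) = 1.176e+05 Hz.

(a) f₀ = 4065 Hz  (b) Q = 0.03456  (c) BW = 1.176e+05 Hz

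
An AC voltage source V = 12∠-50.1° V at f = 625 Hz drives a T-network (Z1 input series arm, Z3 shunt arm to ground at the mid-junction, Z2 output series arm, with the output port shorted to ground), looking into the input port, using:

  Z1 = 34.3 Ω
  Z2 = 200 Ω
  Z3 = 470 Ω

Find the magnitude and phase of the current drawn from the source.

Step 1 — Angular frequency: ω = 2π·f = 2π·625 = 3927 rad/s.
Step 2 — Component impedances:
  Z1: Z = R = 34.3 Ω
  Z2: Z = R = 200 Ω
  Z3: Z = R = 470 Ω
Step 3 — With the output port shorted to ground, the output series arm Z2 runs from the junction to ground; the shunt arm Z3 also runs from the junction to ground. They appear in parallel: Z3 || Z2 = 140.3 Ω.
Step 4 — Series with input arm Z1: Z_in = Z1 + (Z3 || Z2) = 174.6 Ω = 174.6∠0.0° Ω.
Step 5 — Source phasor: V = 12∠-50.1° V = 7.697 - j9.206 V.
Step 6 — Ohm's law: I = V / Z_total = (7.697 - j9.206) / (174.6) = 0.04409 - j0.05273 A.
Step 7 — Convert to polar: |I| = 0.06873 A, ∠I = -50.1°.

I = 0.06873∠-50.1° A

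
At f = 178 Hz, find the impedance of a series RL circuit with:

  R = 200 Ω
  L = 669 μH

Step 1 — Angular frequency: ω = 2π·f = 2π·178 = 1118 rad/s.
Step 2 — Component impedances:
  R: Z = R = 200 Ω
  L: Z = jωL = j·1118·0.000669 = 0 + j0.7482 Ω
Step 3 — Series combination: Z_total = R + L = 200 + j0.7482 Ω = 200∠0.2° Ω.

Z = 200 + j0.7482 Ω = 200∠0.2° Ω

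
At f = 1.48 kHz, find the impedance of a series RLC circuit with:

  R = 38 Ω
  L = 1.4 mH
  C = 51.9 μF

Step 1 — Angular frequency: ω = 2π·f = 2π·1480 = 9299 rad/s.
Step 2 — Component impedances:
  R: Z = R = 38 Ω
  L: Z = jωL = j·9299·0.0014 = 0 + j13.02 Ω
  C: Z = 1/(jωC) = -j/(ω·C) = 0 - j2.072 Ω
Step 3 — Series combination: Z_total = R + L + C = 38 + j10.95 Ω = 39.55∠16.1° Ω.

Z = 38 + j10.95 Ω = 39.55∠16.1° Ω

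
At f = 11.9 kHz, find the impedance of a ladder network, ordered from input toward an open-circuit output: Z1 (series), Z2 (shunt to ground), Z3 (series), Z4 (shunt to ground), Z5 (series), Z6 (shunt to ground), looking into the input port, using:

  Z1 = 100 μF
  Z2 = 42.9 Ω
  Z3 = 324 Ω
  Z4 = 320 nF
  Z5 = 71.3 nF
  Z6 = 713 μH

Step 1 — Angular frequency: ω = 2π·f = 2π·1.19e+04 = 7.477e+04 rad/s.
Step 2 — Component impedances:
  Z1: Z = 1/(jωC) = -j/(ω·C) = 0 - j0.1337 Ω
  Z2: Z = R = 42.9 Ω
  Z3: Z = R = 324 Ω
  Z4: Z = 1/(jωC) = -j/(ω·C) = 0 - j41.79 Ω
  Z5: Z = 1/(jωC) = -j/(ω·C) = 0 - j187.6 Ω
  Z6: Z = jωL = j·7.477e+04·0.000713 = 0 + j53.31 Ω
Step 3 — Ladder network (open output): work backward from the far end, alternating series and parallel combinations. Z_in = 37.92 - j0.5662 Ω = 37.93∠-0.9° Ω.

Z = 37.92 - j0.5662 Ω = 37.93∠-0.9° Ω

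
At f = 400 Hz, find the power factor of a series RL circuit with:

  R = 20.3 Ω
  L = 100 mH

Step 1 — Angular frequency: ω = 2π·f = 2π·400 = 2513 rad/s.
Step 2 — Component impedances:
  R: Z = R = 20.3 Ω
  L: Z = jωL = j·2513·0.1 = 0 + j251.3 Ω
Step 3 — Series combination: Z_total = R + L = 20.3 + j251.3 Ω = 252.1∠85.4° Ω.
Step 4 — Power factor: PF = cos(φ) = Re(Z)/|Z| = 20.3/252.15 = 0.08051.
Step 5 — Type: Im(Z) = 251.3 ⇒ lagging (phase φ = 85.4°).

PF = 0.08051 (lagging, φ = 85.4°)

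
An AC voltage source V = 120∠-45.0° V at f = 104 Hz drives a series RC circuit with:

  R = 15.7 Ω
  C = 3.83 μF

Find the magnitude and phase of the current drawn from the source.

Step 1 — Angular frequency: ω = 2π·f = 2π·104 = 653.5 rad/s.
Step 2 — Component impedances:
  R: Z = R = 15.7 Ω
  C: Z = 1/(jωC) = -j/(ω·C) = 0 - j399.6 Ω
Step 3 — Series combination: Z_total = R + C = 15.7 - j399.6 Ω = 399.9∠-87.7° Ω.
Step 4 — Source phasor: V = 120∠-45.0° V = 84.85 - j84.85 V.
Step 5 — Ohm's law: I = V / Z_total = (84.85 - j84.85) / (15.7 - j399.6) = 0.2204 + j0.2037 A.
Step 6 — Convert to polar: |I| = 0.3001 A, ∠I = 42.7°.

I = 0.3001∠42.7° A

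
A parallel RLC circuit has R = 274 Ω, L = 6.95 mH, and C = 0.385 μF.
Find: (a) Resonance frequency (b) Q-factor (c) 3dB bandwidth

Step 1 — Resonance: ω₀ = 1/√(LC) = 1/√(0.00695·3.85e-07) = 1.933e+04 rad/s.
Step 2 — f₀ = ω₀/(2π) = 3077 Hz.
Step 3 — Parallel Q: Q = R/(ω₀L) = 274/(1.933e+04·0.00695) = 2.039.
Step 4 — Bandwidth: Δω = ω₀/Q = 9480 rad/s; BW = Δω/(2π) = 1509 Hz.

(a) f₀ = 3077 Hz  (b) Q = 2.039  (c) BW = 1509 Hz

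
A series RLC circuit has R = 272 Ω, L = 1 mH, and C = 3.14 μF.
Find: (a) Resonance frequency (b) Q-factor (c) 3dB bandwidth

Step 1 — Resonance condition Im(Z)=0 gives ω₀ = 1/√(LC).
Step 2 — ω₀ = 1/√(0.001·3.14e-06) = 1.785e+04 rad/s.
Step 3 — f₀ = ω₀/(2π) = 2840 Hz.
Step 4 — Series Q: Q = ω₀L/R = 1.785e+04·0.001/272 = 0.06561.
Step 5 — 3dB bandwidth: Δω = ω₀/Q = 2.72e+05 rad/s; BW = Δω/(2π) = 4.329e+04 Hz.

(a) f₀ = 2840 Hz  (b) Q = 0.06561  (c) BW = 4.329e+04 Hz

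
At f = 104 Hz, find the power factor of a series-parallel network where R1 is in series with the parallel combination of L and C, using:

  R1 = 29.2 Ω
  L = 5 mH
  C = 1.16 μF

Step 1 — Angular frequency: ω = 2π·f = 2π·104 = 653.5 rad/s.
Step 2 — Component impedances:
  R1: Z = R = 29.2 Ω
  L: Z = jωL = j·653.5·0.005 = 0 + j3.267 Ω
  C: Z = 1/(jωC) = -j/(ω·C) = 0 - j1319 Ω
Step 3 — Parallel branch: L || C = 1/(1/L + 1/C) = 0 + j3.275 Ω.
Step 4 — Series with R1: Z_total = R1 + (L || C) = 29.2 + j3.275 Ω = 29.38∠6.4° Ω.
Step 5 — Power factor: PF = cos(φ) = Re(Z)/|Z| = 29.2/29.383 = 0.9938.
Step 6 — Type: Im(Z) = 3.275 ⇒ lagging (phase φ = 6.4°).

PF = 0.9938 (lagging, φ = 6.4°)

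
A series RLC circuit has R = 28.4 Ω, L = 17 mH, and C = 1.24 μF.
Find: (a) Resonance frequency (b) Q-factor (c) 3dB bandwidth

Step 1 — Resonance condition Im(Z)=0 gives ω₀ = 1/√(LC).
Step 2 — ω₀ = 1/√(0.017·1.24e-06) = 6888 rad/s.
Step 3 — f₀ = ω₀/(2π) = 1096 Hz.
Step 4 — Series Q: Q = ω₀L/R = 6888·0.017/28.4 = 4.123.
Step 5 — 3dB bandwidth: Δω = ω₀/Q = 1671 rad/s; BW = Δω/(2π) = 265.9 Hz.

(a) f₀ = 1096 Hz  (b) Q = 4.123  (c) BW = 265.9 Hz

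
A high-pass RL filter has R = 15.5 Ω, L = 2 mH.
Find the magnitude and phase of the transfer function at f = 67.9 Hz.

Step 1 — Angular frequency: ω = 2π·67.9 = 426.6 rad/s.
Step 2 — Transfer function: H(jω) = jωL/(R + jωL).
Step 3 — Numerator jωL = j·0.8533; denominator R + jωL = 15.5 + j0.8533.
Step 4 — H = 0.003021 + j0.05488.
Step 5 — Magnitude: |H| = 0.05497 (-25.2 dB); phase: φ = 86.8°.

|H| = 0.05497 (-25.2 dB), φ = 86.8°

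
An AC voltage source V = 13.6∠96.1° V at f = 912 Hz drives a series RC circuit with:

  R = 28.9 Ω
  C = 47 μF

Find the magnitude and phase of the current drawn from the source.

Step 1 — Angular frequency: ω = 2π·f = 2π·912 = 5730 rad/s.
Step 2 — Component impedances:
  R: Z = R = 28.9 Ω
  C: Z = 1/(jωC) = -j/(ω·C) = 0 - j3.713 Ω
Step 3 — Series combination: Z_total = R + C = 28.9 - j3.713 Ω = 29.14∠-7.3° Ω.
Step 4 — Source phasor: V = 13.6∠96.1° V = -1.445 + j13.52 V.
Step 5 — Ohm's law: I = V / Z_total = (-1.445 + j13.52) / (28.9 - j3.713) = -0.1083 + j0.454 A.
Step 6 — Convert to polar: |I| = 0.4668 A, ∠I = 103.4°.

I = 0.4668∠103.4° A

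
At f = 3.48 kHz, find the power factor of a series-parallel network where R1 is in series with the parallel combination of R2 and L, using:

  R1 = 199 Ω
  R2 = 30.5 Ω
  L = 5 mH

Step 1 — Angular frequency: ω = 2π·f = 2π·3480 = 2.187e+04 rad/s.
Step 2 — Component impedances:
  R1: Z = R = 199 Ω
  R2: Z = R = 30.5 Ω
  L: Z = jωL = j·2.187e+04·0.005 = 0 + j109.3 Ω
Step 3 — Parallel branch: R2 || L = 1/(1/R2 + 1/L) = 28.3 + j7.894 Ω.
Step 4 — Series with R1: Z_total = R1 + (R2 || L) = 227.3 + j7.894 Ω = 227.4∠2.0° Ω.
Step 5 — Power factor: PF = cos(φ) = Re(Z)/|Z| = 227.3/227.43 = 0.9994.
Step 6 — Type: Im(Z) = 7.894 ⇒ lagging (phase φ = 2.0°).

PF = 0.9994 (lagging, φ = 2.0°)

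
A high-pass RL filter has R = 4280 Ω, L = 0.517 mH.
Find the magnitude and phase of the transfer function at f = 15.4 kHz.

Step 1 — Angular frequency: ω = 2π·1.54e+04 = 9.676e+04 rad/s.
Step 2 — Transfer function: H(jω) = jωL/(R + jωL).
Step 3 — Numerator jωL = j·50.03; denominator R + jωL = 4280 + j50.03.
Step 4 — H = 0.0001366 + j0.01169.
Step 5 — Magnitude: |H| = 0.01169 (-38.6 dB); phase: φ = 89.3°.

|H| = 0.01169 (-38.6 dB), φ = 89.3°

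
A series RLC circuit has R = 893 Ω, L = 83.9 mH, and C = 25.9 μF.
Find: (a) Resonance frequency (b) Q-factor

Step 1 — Resonance condition Im(Z)=0 gives ω₀ = 1/√(LC).
Step 2 — ω₀ = 1/√(0.0839·2.59e-05) = 678.4 rad/s.
Step 3 — f₀ = ω₀/(2π) = 108 Hz.
Step 4 — Series Q: Q = ω₀L/R = 678.4·0.0839/893 = 0.06374.

(a) f₀ = 108 Hz  (b) Q = 0.06374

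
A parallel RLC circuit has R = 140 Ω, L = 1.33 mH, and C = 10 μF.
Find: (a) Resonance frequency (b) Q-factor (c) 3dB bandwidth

Step 1 — Resonance: ω₀ = 1/√(LC) = 1/√(0.00133·1e-05) = 8671 rad/s.
Step 2 — f₀ = ω₀/(2π) = 1380 Hz.
Step 3 — Parallel Q: Q = R/(ω₀L) = 140/(8671·0.00133) = 12.14.
Step 4 — Bandwidth: Δω = ω₀/Q = 714.3 rad/s; BW = Δω/(2π) = 113.7 Hz.

(a) f₀ = 1380 Hz  (b) Q = 12.14  (c) BW = 113.7 Hz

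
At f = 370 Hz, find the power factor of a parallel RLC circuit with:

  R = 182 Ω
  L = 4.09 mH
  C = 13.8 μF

Step 1 — Angular frequency: ω = 2π·f = 2π·370 = 2325 rad/s.
Step 2 — Component impedances:
  R: Z = R = 182 Ω
  L: Z = jωL = j·2325·0.00409 = 0 + j9.508 Ω
  C: Z = 1/(jωC) = -j/(ω·C) = 0 - j31.17 Ω
Step 3 — Parallel combination: 1/Z_total = 1/R + 1/L + 1/C; Z_total = 1.023 + j13.61 Ω = 13.64∠85.7° Ω.
Step 4 — Power factor: PF = cos(φ) = Re(Z)/|Z| = 1.02277/13.6435 = 0.07496.
Step 5 — Type: Im(Z) = 13.61 ⇒ lagging (phase φ = 85.7°).

PF = 0.07496 (lagging, φ = 85.7°)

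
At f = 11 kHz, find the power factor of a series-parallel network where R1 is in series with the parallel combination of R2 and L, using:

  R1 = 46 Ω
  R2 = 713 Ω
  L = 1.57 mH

Step 1 — Angular frequency: ω = 2π·f = 2π·1.1e+04 = 6.912e+04 rad/s.
Step 2 — Component impedances:
  R1: Z = R = 46 Ω
  R2: Z = R = 713 Ω
  L: Z = jωL = j·6.912e+04·0.00157 = 0 + j108.5 Ω
Step 3 — Parallel branch: R2 || L = 1/(1/R2 + 1/L) = 16.14 + j106.1 Ω.
Step 4 — Series with R1: Z_total = R1 + (R2 || L) = 62.14 + j106.1 Ω = 122.9∠59.6° Ω.
Step 5 — Power factor: PF = cos(φ) = Re(Z)/|Z| = 62.14/122.92 = 0.5055.
Step 6 — Type: Im(Z) = 106.1 ⇒ lagging (phase φ = 59.6°).

PF = 0.5055 (lagging, φ = 59.6°)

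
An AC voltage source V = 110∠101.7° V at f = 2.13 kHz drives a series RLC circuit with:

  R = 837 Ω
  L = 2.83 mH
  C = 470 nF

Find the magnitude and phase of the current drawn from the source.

Step 1 — Angular frequency: ω = 2π·f = 2π·2130 = 1.338e+04 rad/s.
Step 2 — Component impedances:
  R: Z = R = 837 Ω
  L: Z = jωL = j·1.338e+04·0.00283 = 0 + j37.87 Ω
  C: Z = 1/(jωC) = -j/(ω·C) = 0 - j159 Ω
Step 3 — Series combination: Z_total = R + L + C = 837 - j121.1 Ω = 845.7∠-8.2° Ω.
Step 4 — Source phasor: V = 110∠101.7° V = -22.31 + j107.7 V.
Step 5 — Ohm's law: I = V / Z_total = (-22.31 + j107.7) / (837 - j121.1) = -0.04434 + j0.1223 A.
Step 6 — Convert to polar: |I| = 0.1301 A, ∠I = 109.9°.

I = 0.1301∠109.9° A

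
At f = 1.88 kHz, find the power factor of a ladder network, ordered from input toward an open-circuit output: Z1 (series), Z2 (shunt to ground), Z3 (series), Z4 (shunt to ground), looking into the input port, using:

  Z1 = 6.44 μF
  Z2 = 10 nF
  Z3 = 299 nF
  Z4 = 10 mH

Step 1 — Angular frequency: ω = 2π·f = 2π·1880 = 1.181e+04 rad/s.
Step 2 — Component impedances:
  Z1: Z = 1/(jωC) = -j/(ω·C) = 0 - j13.15 Ω
  Z2: Z = 1/(jωC) = -j/(ω·C) = 0 - j8466 Ω
  Z3: Z = 1/(jωC) = -j/(ω·C) = 0 - j283.1 Ω
  Z4: Z = jωL = j·1.181e+04·0.01 = 0 + j118.1 Ω
Step 3 — Ladder network (open output): work backward from the far end, alternating series and parallel combinations. Z_in = 0 - j175 Ω = 175∠-90.0° Ω.
Step 4 — Power factor: PF = cos(φ) = Re(Z)/|Z| = 0/175 = 0.
Step 5 — Type: Im(Z) = -175 ⇒ leading (phase φ = -90.0°).

PF = 0 (leading, φ = -90.0°)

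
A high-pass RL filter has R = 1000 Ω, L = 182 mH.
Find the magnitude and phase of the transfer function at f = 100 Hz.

Step 1 — Angular frequency: ω = 2π·100 = 628.3 rad/s.
Step 2 — Transfer function: H(jω) = jωL/(R + jωL).
Step 3 — Numerator jωL = j·114.4; denominator R + jωL = 1000 + j114.4.
Step 4 — H = 0.01291 + j0.1129.
Step 5 — Magnitude: |H| = 0.1136 (-18.9 dB); phase: φ = 83.5°.

|H| = 0.1136 (-18.9 dB), φ = 83.5°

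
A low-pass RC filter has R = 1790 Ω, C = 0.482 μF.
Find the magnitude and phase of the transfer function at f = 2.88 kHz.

Step 1 — Angular frequency: ω = 2π·2880 = 1.81e+04 rad/s.
Step 2 — Transfer function: H(jω) = 1/(1 + jωRC).
Step 3 — Denominator: 1 + jωRC = 1 + j·1.81e+04·1790·4.82e-07 = 1 + j15.61.
Step 4 — H = 0.004086 - j0.06379.
Step 5 — Magnitude: |H| = 0.06392 (-23.9 dB); phase: φ = -86.3°.

|H| = 0.06392 (-23.9 dB), φ = -86.3°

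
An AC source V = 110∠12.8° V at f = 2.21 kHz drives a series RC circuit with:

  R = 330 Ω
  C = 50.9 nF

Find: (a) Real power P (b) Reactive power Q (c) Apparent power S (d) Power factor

Step 1 — Angular frequency: ω = 2π·f = 2π·2210 = 1.389e+04 rad/s.
Step 2 — Component impedances:
  R: Z = R = 330 Ω
  C: Z = 1/(jωC) = -j/(ω·C) = 0 - j1415 Ω
Step 3 — Series combination: Z_total = R + C = 330 - j1415 Ω = 1453∠-76.9° Ω.
Step 4 — Source phasor: V = 110∠12.8° V = 107.3 + j24.37 V.
Step 5 — Current: I = V / Z = 0.0004347 + j0.07571 A = 0.07571∠89.7° A.
Step 6 — Complex power: S = V·I* = 1.892 - j8.111 VA.
Step 7 — Real power: P = Re(S) = 1.892 W.
Step 8 — Reactive power: Q = Im(S) = -8.111 VAR.
Step 9 — Apparent power: |S| = 8.329 VA.
Step 10 — Power factor: PF = P/|S| = 0.2271 (leading).

(a) P = 1.892 W  (b) Q = -8.111 VAR  (c) S = 8.329 VA  (d) PF = 0.2271 (leading)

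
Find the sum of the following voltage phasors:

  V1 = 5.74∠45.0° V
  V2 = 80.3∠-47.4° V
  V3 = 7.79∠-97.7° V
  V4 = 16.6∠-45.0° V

Step 1 — Convert each phasor to rectangular form:
  V1 = 5.74·(cos(45.0°) + j·sin(45.0°)) = 4.059 + j4.059 V
  V2 = 80.3·(cos(-47.4°) + j·sin(-47.4°)) = 54.35 - j59.11 V
  V3 = 7.79·(cos(-97.7°) + j·sin(-97.7°)) = -1.044 - j7.72 V
  V4 = 16.6·(cos(-45.0°) + j·sin(-45.0°)) = 11.74 - j11.74 V
Step 2 — Sum components: V_total = 69.11 - j74.51 V.
Step 3 — Convert to polar: |V_total| = 101.6 V, ∠V_total = -47.2°.

V_total = 101.6∠-47.2° V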